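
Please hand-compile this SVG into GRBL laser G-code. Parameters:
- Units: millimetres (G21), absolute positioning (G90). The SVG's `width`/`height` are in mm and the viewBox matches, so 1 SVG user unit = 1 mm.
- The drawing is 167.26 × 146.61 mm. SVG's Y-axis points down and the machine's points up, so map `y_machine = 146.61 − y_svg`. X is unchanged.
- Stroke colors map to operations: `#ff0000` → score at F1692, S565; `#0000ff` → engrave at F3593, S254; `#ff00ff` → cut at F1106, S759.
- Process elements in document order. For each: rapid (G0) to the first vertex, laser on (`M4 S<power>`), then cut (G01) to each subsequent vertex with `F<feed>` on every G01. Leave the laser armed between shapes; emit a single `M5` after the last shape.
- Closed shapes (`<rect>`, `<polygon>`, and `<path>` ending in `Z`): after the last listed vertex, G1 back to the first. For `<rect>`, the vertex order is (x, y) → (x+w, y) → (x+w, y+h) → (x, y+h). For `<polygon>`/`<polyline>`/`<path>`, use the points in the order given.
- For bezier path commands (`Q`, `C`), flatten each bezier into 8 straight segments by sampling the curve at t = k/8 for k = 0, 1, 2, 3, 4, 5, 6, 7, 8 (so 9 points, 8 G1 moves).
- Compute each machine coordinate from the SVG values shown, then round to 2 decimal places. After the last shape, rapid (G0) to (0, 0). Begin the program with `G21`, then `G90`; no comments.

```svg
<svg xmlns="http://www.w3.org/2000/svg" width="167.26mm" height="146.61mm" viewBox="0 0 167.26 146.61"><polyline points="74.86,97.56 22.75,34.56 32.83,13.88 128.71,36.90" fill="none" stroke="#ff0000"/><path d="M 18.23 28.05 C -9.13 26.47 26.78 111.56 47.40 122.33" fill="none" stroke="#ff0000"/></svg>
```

G21
G90
G0 X74.86 Y49.05
M4 S565
G01 X22.75 Y112.05 F1692
G01 X32.83 Y132.73 F1692
G01 X128.71 Y109.71 F1692
G0 X18.23 Y118.56
M4 S565
G01 X10.78 Y115.40 F1692
G01 X8.35 Y106.01 F1692
G01 X10.00 Y92.26 F1692
G01 X14.82 Y76.05 F1692
G01 X21.89 Y59.26 F1692
G01 X30.30 Y43.78 F1692
G01 X39.10 Y31.49 F1692
G01 X47.40 Y24.28 F1692
M5
G0 X0.00 Y0.00

1 u = 1 mm; y_m = 146.61 − y.

[1] `<polyline>` open polyline, #ff0000→score S565 F1692: (74.86,49.05) → (22.75,112.05) → (32.83,132.73) → (128.71,109.71)

[2] `<path>` cubic bezier, #ff0000→score S565 F1692: (18.23,118.56) → (10.78,115.40) → (8.35,106.01) → (10.00,92.26) → (14.82,76.05) → (21.89,59.26) → (30.30,43.78) → (39.10,31.49) → (47.40,24.28)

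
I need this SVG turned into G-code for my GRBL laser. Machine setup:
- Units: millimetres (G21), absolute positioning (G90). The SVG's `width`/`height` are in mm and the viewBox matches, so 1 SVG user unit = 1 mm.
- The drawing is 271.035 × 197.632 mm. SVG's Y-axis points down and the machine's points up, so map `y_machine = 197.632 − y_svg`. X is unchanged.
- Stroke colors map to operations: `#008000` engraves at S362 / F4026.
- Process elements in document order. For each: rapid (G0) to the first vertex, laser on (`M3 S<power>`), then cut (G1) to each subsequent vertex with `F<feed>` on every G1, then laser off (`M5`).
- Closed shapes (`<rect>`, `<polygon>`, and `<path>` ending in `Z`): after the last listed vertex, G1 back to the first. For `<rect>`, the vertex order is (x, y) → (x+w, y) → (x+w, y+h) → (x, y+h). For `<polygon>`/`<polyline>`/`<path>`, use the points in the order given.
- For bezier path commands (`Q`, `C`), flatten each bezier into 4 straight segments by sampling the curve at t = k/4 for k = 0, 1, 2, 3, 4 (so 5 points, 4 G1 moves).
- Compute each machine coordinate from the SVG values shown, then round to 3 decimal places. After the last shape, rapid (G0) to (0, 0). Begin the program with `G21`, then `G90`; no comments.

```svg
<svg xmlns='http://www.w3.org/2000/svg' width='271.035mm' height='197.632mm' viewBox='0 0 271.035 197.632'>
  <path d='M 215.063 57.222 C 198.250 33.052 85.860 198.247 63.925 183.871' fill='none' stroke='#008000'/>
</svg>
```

G21
G90
G0 X215.063 Y140.410
M3 S362
G1 X187.439 Y128.796 F4026
G1 X141.415 Y80.758 F4026
G1 X94.430 Y30.884 F4026
G1 X63.925 Y13.761 F4026
M5
G0 X0.000 Y0.000

Since the viewBox matches the mm dimensions, user units are millimetres directly. The only transform is the Y-flip y_m = 197.632 − y_svg.

Shape 1 is a cubic bezier drawn with `<path>`. Its stroke #008000 means engrave at S362, F4026. After flipping Y the toolpath is (215.063,140.410) → (187.439,128.796) → (141.415,80.758) → (94.430,30.884) → (63.925,13.761).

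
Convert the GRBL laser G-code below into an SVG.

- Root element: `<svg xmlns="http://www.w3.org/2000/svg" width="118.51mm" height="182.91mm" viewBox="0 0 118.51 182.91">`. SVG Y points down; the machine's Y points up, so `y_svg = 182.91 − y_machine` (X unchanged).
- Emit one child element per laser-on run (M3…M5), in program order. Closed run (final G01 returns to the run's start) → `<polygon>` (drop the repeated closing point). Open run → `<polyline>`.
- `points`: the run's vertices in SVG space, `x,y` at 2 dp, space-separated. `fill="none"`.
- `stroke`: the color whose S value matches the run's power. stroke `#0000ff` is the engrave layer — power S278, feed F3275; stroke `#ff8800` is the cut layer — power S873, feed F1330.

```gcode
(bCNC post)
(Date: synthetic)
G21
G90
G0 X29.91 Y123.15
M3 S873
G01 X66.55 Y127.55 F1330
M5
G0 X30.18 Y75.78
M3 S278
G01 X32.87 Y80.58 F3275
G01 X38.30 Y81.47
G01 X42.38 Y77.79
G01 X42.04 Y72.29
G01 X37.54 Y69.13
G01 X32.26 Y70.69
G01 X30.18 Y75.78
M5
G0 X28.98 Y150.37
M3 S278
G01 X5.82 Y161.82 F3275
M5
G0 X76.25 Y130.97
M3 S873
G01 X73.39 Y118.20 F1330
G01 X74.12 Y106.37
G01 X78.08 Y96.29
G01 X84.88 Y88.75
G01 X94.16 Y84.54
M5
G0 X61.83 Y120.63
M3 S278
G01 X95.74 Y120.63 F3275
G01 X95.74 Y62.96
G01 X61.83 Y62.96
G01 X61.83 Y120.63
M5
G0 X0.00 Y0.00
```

Each laser-on run becomes one SVG element. Flip Y back into SVG space with y_svg = 182.91 − y_machine.

Run 1: S873 ⇒ cut layer `#ff8800`. The run is open, so emit a `<polyline>` with points (Y-flipped): 29.91,59.76 66.55,55.36.

Run 2: S278 ⇒ engrave layer `#0000ff`. The run returns to its start, so emit a `<polygon>` with points (Y-flipped): 30.18,107.13 32.87,102.33 38.30,101.44 42.38,105.12 42.04,110.62 37.54,113.78 32.26,112.22.

Run 3: the run's S278 means `#0000ff` (engrave). The run is open, so emit a `<polyline>` with points (Y-flipped): 28.98,32.54 5.82,21.09.

Run 4: the run's S873 means `#ff8800` (cut). The run is open, so emit a `<polyline>` with points (Y-flipped): 76.25,51.94 73.39,64.71 74.12,76.54 78.08,86.62 84.88,94.16 94.16,98.37.

Run 5: S278 ⇒ engrave layer `#0000ff`. The run returns to its start, so emit a `<polygon>` with points (Y-flipped): 61.83,62.28 95.74,62.28 95.74,119.95 61.83,119.95.

<svg xmlns="http://www.w3.org/2000/svg" width="118.51mm" height="182.91mm" viewBox="0 0 118.51 182.91">
  <polyline points="29.91,59.76 66.55,55.36" fill="none" stroke="#ff8800"/>
  <polygon points="30.18,107.13 32.87,102.33 38.30,101.44 42.38,105.12 42.04,110.62 37.54,113.78 32.26,112.22" fill="none" stroke="#0000ff"/>
  <polyline points="28.98,32.54 5.82,21.09" fill="none" stroke="#0000ff"/>
  <polyline points="76.25,51.94 73.39,64.71 74.12,76.54 78.08,86.62 84.88,94.16 94.16,98.37" fill="none" stroke="#ff8800"/>
  <polygon points="61.83,62.28 95.74,62.28 95.74,119.95 61.83,119.95" fill="none" stroke="#0000ff"/>
</svg>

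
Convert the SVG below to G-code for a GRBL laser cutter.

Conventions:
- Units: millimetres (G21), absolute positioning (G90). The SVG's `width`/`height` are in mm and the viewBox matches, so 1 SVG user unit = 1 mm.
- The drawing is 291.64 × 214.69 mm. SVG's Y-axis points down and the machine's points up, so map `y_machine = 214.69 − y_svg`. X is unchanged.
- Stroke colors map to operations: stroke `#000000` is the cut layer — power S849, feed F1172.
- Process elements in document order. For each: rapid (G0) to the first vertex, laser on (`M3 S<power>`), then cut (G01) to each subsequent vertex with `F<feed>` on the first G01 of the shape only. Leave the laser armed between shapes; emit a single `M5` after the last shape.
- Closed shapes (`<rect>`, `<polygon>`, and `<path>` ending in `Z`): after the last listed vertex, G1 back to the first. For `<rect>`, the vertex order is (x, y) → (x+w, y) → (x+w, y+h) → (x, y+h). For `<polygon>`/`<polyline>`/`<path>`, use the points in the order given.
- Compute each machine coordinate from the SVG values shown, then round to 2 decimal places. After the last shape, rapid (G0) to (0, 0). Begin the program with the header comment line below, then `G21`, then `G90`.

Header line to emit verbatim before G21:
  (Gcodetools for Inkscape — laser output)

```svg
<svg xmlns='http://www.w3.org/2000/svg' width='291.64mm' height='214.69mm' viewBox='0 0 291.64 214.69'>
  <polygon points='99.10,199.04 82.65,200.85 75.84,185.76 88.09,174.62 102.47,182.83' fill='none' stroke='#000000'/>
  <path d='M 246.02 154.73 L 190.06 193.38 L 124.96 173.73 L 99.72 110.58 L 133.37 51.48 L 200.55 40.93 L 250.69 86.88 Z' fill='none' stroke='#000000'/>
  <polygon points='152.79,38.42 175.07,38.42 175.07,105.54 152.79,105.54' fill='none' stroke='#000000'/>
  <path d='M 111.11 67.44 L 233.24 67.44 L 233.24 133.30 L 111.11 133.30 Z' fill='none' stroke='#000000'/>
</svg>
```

Since the viewBox matches the mm dimensions, user units are millimetres directly. The only transform is the Y-flip y_m = 214.69 − y_svg.

Shape 1 is a regular polygon drawn with `<polygon>`. Its stroke #000000 means cut at S849, F1172. After flipping Y the toolpath is (99.10,15.65) → (82.65,13.84) → (75.84,28.93) → (88.09,40.07) → (102.47,31.86) → (99.10,15.65), returning to the start.

Shape 2 is a regular polygon drawn with `<path>`. Its stroke #000000 means cut at S849, F1172. After flipping Y the toolpath is (246.02,59.96) → (190.06,21.31) → (124.96,40.96) → (99.72,104.11) → (133.37,163.21) → (200.55,173.76) → (250.69,127.81) → (246.02,59.96), returning to the start.

Shape 3 is a rectangle drawn with `<polygon>`. Its stroke #000000 means cut at S849, F1172. After flipping Y the toolpath is (152.79,176.27) → (175.07,176.27) → (175.07,109.15) → (152.79,109.15) → (152.79,176.27), returning to the start.

Shape 4 is a rectangle drawn with `<path>`. Its stroke #000000 means cut at S849, F1172. After flipping Y the toolpath is (111.11,147.25) → (233.24,147.25) → (233.24,81.39) → (111.11,81.39) → (111.11,147.25), returning to the start.

(Gcodetools for Inkscape — laser output)
G21
G90
G0 X99.10 Y15.65
M3 S849
G01 X82.65 Y13.84 F1172
G01 X75.84 Y28.93
G01 X88.09 Y40.07
G01 X102.47 Y31.86
G01 X99.10 Y15.65
G0 X246.02 Y59.96
M3 S849
G01 X190.06 Y21.31 F1172
G01 X124.96 Y40.96
G01 X99.72 Y104.11
G01 X133.37 Y163.21
G01 X200.55 Y173.76
G01 X250.69 Y127.81
G01 X246.02 Y59.96
G0 X152.79 Y176.27
M3 S849
G01 X175.07 Y176.27 F1172
G01 X175.07 Y109.15
G01 X152.79 Y109.15
G01 X152.79 Y176.27
G0 X111.11 Y147.25
M3 S849
G01 X233.24 Y147.25 F1172
G01 X233.24 Y81.39
G01 X111.11 Y81.39
G01 X111.11 Y147.25
M5
G0 X0.00 Y0.00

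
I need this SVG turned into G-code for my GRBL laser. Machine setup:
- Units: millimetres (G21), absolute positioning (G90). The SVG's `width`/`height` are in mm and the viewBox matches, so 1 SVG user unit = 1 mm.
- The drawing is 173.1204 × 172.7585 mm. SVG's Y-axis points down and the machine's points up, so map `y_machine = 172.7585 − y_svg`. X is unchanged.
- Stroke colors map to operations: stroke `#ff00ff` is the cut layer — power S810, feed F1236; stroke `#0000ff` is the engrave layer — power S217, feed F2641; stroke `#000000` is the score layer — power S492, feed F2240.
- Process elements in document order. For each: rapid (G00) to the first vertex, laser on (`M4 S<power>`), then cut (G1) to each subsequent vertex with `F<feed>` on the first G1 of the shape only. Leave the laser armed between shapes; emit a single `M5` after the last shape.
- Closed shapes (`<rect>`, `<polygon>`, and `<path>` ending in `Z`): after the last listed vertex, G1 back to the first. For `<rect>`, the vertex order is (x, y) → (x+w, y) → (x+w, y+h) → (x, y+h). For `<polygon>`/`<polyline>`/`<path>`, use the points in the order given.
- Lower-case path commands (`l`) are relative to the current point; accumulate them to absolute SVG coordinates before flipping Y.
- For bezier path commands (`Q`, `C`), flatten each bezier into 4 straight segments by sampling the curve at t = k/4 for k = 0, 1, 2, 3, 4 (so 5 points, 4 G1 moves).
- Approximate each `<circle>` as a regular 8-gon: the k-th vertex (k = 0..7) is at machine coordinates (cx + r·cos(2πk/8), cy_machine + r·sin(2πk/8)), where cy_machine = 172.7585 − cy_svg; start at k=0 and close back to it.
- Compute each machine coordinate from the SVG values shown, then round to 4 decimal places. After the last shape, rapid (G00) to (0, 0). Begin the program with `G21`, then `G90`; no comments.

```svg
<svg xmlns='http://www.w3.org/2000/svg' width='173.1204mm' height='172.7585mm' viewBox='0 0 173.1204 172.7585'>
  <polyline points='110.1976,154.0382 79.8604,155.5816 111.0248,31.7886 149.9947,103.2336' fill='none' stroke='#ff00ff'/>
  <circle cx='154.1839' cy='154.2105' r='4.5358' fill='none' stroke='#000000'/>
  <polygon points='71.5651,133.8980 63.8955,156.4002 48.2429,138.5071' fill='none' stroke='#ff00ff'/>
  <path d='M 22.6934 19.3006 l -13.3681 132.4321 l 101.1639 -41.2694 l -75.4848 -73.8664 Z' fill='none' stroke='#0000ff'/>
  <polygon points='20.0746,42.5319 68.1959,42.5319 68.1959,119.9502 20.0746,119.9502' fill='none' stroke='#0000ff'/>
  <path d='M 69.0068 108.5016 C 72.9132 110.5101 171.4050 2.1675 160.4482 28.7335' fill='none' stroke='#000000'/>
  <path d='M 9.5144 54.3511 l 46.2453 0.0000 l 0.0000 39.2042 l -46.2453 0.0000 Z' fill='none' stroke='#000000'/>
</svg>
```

G21
G90
G00 X110.1976 Y18.7203
M4 S810
G1 X79.8604 Y17.1769 F1236
G1 X111.0248 Y140.9699
G1 X149.9947 Y69.5249
G00 X158.7197 Y18.5480
M4 S492
G1 X157.3912 Y21.7553 F2240
G1 X154.1839 Y23.0838
G1 X150.9766 Y21.7553
G1 X149.6481 Y18.5480
G1 X150.9766 Y15.3407
G1 X154.1839 Y14.0122
G1 X157.3912 Y15.3407
G1 X158.7197 Y18.5480
G00 X71.5651 Y38.8605
M4 S810
G1 X63.8955 Y16.3583 F1236
G1 X48.2429 Y34.2514
G1 X71.5651 Y38.8605
G00 X22.6934 Y153.4579
M4 S217
G1 X9.3253 Y21.0258 F2641
G1 X110.4892 Y62.2952
G1 X35.0044 Y136.1616
G1 X22.6934 Y153.4579
G00 X20.0746 Y130.2266
M4 S217
G1 X68.1959 Y130.2266 F2641
G1 X68.1959 Y52.8083
G1 X20.0746 Y52.8083
G1 X20.0746 Y130.2266
G00 X69.0068 Y64.2569
M4 S492
G1 X86.4833 Y79.6092 F2240
G1 X120.3012 Y113.3500
G1 X151.3322 Y142.4863
G1 X160.4482 Y144.0250
G00 X9.5144 Y118.4074
M4 S492
G1 X55.7597 Y118.4074 F2240
G1 X55.7597 Y79.2032
G1 X9.5144 Y79.2032
G1 X9.5144 Y118.4074
M5
G00 X0.0000 Y0.0000

viewBox `0 0 173.1204 172.7585` with mm width/height → 1 unit = 1 mm. Flip: y_m = 172.7585 − y_svg.

**Shape 1** — `<polyline>` open polyline, stroke `#ff00ff` → cut (S810, F1236). Machine vertices: (110.1976,18.7203) → (79.8604,17.1769) → (111.0248,140.9699) → (149.9947,69.5249). Open path.

**Shape 2** — `<circle>` circle, stroke `#000000` → score (S492, F2240). Machine vertices: (158.7197,18.5480) → (157.3912,21.7553) → (154.1839,23.0838) → (150.9766,21.7553) → (149.6481,18.5480) → (150.9766,15.3407) → (154.1839,14.0122) → (157.3912,15.3407) → (158.7197,18.5480). Closed: final G1 returns to the first vertex.

**Shape 3** — `<polygon>` regular polygon, stroke `#ff00ff` → cut (S810, F1236). Machine vertices: (71.5651,38.8605) → (63.8955,16.3583) → (48.2429,34.2514) → (71.5651,38.8605). Closed: final G1 returns to the first vertex.

**Shape 4** — `<path>` closed polygon, stroke `#0000ff` → engrave (S217, F2641). Machine vertices: (22.6934,153.4579) → (9.3253,21.0258) → (110.4892,62.2952) → (35.0044,136.1616) → (22.6934,153.4579). Closed: final G1 returns to the first vertex.

**Shape 5** — `<polygon>` rectangle, stroke `#0000ff` → engrave (S217, F2641). Machine vertices: (20.0746,130.2266) → (68.1959,130.2266) → (68.1959,52.8083) → (20.0746,52.8083) → (20.0746,130.2266). Closed: final G1 returns to the first vertex.

**Shape 6** — `<path>` cubic bezier, stroke `#000000` → score (S492, F2240). Control points (SVG): P0=(69.0068,108.5016), P1=(72.9132,110.5101), P2=(171.4050,2.1675), P3=(160.4482,28.7335); sampled at t=k/4. Machine vertices: (69.0068,64.2569) → (86.4833,79.6092) → (120.3012,113.3500) → (151.3322,142.4863) → (160.4482,144.0250). Open path.

**Shape 7** — `<path>` rectangle, stroke `#000000` → score (S492, F2240). Machine vertices: (9.5144,118.4074) → (55.7597,118.4074) → (55.7597,79.2032) → (9.5144,79.2032) → (9.5144,118.4074). Closed: final G1 returns to the first vertex.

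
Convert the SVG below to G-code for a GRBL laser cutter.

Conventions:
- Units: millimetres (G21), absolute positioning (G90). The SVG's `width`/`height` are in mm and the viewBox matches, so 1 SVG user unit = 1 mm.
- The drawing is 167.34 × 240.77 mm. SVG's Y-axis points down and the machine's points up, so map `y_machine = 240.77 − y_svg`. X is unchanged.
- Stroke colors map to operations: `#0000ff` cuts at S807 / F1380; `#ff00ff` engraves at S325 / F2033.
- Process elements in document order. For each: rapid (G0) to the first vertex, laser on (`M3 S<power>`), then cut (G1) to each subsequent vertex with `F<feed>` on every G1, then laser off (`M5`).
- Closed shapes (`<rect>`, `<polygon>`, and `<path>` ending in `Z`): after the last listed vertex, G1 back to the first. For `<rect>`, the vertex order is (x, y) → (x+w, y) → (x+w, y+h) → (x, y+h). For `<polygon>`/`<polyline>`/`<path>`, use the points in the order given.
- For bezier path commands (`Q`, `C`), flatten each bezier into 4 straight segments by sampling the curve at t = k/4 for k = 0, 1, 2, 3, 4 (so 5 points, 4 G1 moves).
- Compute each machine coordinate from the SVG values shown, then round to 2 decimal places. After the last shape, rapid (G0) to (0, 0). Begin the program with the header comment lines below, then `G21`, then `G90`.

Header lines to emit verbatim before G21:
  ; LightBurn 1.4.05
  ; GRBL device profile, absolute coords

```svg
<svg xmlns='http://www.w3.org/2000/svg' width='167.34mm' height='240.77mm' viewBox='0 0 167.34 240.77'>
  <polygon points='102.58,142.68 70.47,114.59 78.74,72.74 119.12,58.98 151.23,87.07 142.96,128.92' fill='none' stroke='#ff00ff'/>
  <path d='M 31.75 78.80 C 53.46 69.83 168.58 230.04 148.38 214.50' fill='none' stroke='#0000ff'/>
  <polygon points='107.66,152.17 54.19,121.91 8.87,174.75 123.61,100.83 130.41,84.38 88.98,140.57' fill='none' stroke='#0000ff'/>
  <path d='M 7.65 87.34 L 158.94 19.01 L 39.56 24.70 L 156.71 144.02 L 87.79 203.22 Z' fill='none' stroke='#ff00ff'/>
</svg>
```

; LightBurn 1.4.05
; GRBL device profile, absolute coords
G21
G90
G0 X102.58 Y98.09
M3 S325
G1 X70.47 Y126.18 F2033
G1 X78.74 Y168.03 F2033
G1 X119.12 Y181.79 F2033
G1 X151.23 Y153.70 F2033
G1 X142.96 Y111.85 F2033
G1 X102.58 Y98.09 F2033
M5
G0 X31.75 Y161.97
M3 S807
G1 X61.97 Y142.37 F1380
G1 X105.78 Y91.66 F1380
G1 X141.73 Y42.18 F1380
G1 X148.38 Y26.27 F1380
M5
G0 X107.66 Y88.60
M3 S807
G1 X54.19 Y118.86 F1380
G1 X8.87 Y66.02 F1380
G1 X123.61 Y139.94 F1380
G1 X130.41 Y156.39 F1380
G1 X88.98 Y100.20 F1380
G1 X107.66 Y88.60 F1380
M5
G0 X7.65 Y153.43
M3 S325
G1 X158.94 Y221.76 F2033
G1 X39.56 Y216.07 F2033
G1 X156.71 Y96.75 F2033
G1 X87.79 Y37.55 F2033
G1 X7.65 Y153.43 F2033
M5
G0 X0.00 Y0.00

Since the viewBox matches the mm dimensions, user units are millimetres directly. The only transform is the Y-flip y_m = 240.77 − y_svg.

Shape 1 is a regular polygon drawn with `<polygon>`. Its stroke #ff00ff means engrave at S325, F2033. After flipping Y the toolpath is (102.58,98.09) → (70.47,126.18) → (78.74,168.03) → (119.12,181.79) → (151.23,153.70) → (142.96,111.85) → (102.58,98.09), returning to the start.

Shape 2 is a cubic bezier drawn with `<path>`. Its stroke #0000ff means cut at S807, F1380. After flipping Y the toolpath is (31.75,161.97) → (61.97,142.37) → (105.78,91.66) → (141.73,42.18) → (148.38,26.27).

Shape 3 is a closed polygon drawn with `<polygon>`. Its stroke #0000ff means cut at S807, F1380. After flipping Y the toolpath is (107.66,88.60) → (54.19,118.86) → (8.87,66.02) → (123.61,139.94) → (130.41,156.39) → (88.98,100.20) → (107.66,88.60), returning to the start.

Shape 4 is a closed polygon drawn with `<path>`. Its stroke #ff00ff means engrave at S325, F2033. After flipping Y the toolpath is (7.65,153.43) → (158.94,221.76) → (39.56,216.07) → (156.71,96.75) → (87.79,37.55) → (7.65,153.43), returning to the start.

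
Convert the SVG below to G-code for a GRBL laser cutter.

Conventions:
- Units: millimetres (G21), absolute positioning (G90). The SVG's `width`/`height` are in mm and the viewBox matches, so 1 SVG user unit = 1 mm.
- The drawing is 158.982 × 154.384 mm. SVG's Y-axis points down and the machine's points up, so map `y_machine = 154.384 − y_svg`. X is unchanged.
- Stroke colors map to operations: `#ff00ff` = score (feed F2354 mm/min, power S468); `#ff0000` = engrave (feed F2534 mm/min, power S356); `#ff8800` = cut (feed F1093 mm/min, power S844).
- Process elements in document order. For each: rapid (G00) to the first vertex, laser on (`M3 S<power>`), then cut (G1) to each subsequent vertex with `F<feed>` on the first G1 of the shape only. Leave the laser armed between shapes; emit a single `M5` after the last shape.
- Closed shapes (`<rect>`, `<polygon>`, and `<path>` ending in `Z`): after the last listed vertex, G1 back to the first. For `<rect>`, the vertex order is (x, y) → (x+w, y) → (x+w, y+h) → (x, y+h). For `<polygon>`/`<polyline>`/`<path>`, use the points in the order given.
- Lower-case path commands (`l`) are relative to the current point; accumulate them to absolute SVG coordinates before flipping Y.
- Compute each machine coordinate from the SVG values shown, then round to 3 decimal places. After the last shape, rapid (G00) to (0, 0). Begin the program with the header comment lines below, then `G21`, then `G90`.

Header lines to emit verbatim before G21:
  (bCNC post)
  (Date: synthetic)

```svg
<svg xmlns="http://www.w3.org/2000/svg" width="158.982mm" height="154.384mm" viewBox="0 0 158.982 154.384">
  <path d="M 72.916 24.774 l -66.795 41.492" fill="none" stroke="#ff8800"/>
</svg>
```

Since the viewBox matches the mm dimensions, user units are millimetres directly. The only transform is the Y-flip y_m = 154.384 − y_svg.

Shape 1 is a line segment drawn with `<path>`. Its stroke #ff8800 means cut at S844, F1093. After flipping Y the toolpath is (72.916,129.610) → (6.121,88.118).

(bCNC post)
(Date: synthetic)
G21
G90
G00 X72.916 Y129.610
M3 S844
G1 X6.121 Y88.118 F1093
M5
G00 X0.000 Y0.000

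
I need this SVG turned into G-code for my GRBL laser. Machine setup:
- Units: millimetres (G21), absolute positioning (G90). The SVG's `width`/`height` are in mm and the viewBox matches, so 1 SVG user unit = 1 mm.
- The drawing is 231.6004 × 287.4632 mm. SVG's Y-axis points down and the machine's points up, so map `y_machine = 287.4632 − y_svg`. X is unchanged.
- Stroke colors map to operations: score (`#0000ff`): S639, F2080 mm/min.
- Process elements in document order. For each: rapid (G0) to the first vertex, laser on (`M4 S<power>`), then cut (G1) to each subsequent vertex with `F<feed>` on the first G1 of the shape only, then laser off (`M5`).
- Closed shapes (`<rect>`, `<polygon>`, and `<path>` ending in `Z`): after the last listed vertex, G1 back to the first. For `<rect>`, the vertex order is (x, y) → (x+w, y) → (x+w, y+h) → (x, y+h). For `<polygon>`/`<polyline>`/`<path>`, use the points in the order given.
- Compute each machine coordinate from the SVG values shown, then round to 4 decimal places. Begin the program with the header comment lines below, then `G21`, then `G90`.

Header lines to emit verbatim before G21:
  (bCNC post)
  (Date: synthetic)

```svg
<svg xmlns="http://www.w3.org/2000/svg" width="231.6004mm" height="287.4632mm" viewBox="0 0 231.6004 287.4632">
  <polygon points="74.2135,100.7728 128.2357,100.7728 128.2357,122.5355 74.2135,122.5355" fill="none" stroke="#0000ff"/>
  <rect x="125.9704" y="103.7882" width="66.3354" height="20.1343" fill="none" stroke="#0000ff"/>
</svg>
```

(bCNC post)
(Date: synthetic)
G21
G90
G0 X74.2135 Y186.6904
M4 S639
G1 X128.2357 Y186.6904 F2080
G1 X128.2357 Y164.9277
G1 X74.2135 Y164.9277
G1 X74.2135 Y186.6904
M5
G0 X125.9704 Y183.6750
M4 S639
G1 X192.3058 Y183.6750 F2080
G1 X192.3058 Y163.5407
G1 X125.9704 Y163.5407
G1 X125.9704 Y183.6750
M5

1 u = 1 mm; y_m = 287.4632 − y.

[1] `<polygon>` rectangle, #0000ff→score S639 F2080: (74.2135,186.6904) → (128.2357,186.6904) → (128.2357,164.9277) → (74.2135,164.9277) → (74.2135,186.6904) (closed)

[2] `<rect>` rectangle, #0000ff→score S639 F2080: (125.9704,183.6750) → (192.3058,183.6750) → (192.3058,163.5407) → (125.9704,163.5407) → (125.9704,183.6750) (closed)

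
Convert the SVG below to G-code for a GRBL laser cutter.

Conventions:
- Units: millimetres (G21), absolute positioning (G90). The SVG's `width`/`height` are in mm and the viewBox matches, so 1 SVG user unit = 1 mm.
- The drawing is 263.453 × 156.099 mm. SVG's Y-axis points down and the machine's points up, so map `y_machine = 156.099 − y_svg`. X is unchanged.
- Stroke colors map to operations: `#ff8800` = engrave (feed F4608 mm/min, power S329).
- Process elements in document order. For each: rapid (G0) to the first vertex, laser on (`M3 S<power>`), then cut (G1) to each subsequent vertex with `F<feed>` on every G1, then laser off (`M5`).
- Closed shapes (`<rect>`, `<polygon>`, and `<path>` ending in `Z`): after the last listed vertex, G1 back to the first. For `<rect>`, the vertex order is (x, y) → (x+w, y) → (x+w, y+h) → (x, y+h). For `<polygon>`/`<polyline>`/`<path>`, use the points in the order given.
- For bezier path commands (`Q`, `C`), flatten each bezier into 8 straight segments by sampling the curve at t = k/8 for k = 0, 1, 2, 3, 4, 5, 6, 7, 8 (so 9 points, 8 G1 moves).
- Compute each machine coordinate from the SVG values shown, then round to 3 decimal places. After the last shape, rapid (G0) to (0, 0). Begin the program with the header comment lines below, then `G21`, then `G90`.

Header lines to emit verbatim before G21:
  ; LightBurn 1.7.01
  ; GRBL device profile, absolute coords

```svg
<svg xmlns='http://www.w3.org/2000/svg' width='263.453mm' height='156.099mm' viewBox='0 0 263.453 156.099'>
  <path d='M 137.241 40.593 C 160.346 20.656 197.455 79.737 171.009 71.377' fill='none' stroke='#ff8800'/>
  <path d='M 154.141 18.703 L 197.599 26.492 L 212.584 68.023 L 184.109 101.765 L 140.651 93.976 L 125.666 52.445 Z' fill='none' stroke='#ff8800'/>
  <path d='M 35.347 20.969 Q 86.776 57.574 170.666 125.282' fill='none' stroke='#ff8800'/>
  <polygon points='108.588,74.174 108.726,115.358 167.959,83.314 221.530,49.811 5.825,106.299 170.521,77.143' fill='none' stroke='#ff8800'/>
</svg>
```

1 u = 1 mm; y_m = 156.099 − y.

[1] `<path>` cubic bezier, #ff8800→engrave S329 F4608: (137.241,115.506) → (146.410,119.564) → (155.984,117.931) → (165.052,112.323) → (172.707,104.455) → (178.039,96.045) → (180.139,88.809) → (178.099,84.462) → (171.009,84.722)

[2] `<path>` regular polygon, #ff8800→engrave S329 F4608: (154.141,137.396) → (197.599,129.607) → (212.584,88.076) → (184.109,54.334) → (140.651,62.123) → (125.666,103.654) → (154.141,137.396) (closed)

[3] `<path>` quadratic bezier, #ff8800→engrave S329 F4608: (35.347,135.130) → (48.711,125.493) → (63.090,114.884) → (78.484,103.302) → (94.891,90.749) → (112.313,77.224) → (130.750,62.727) → (150.201,47.258) → (170.666,30.817)

[4] `<polygon>` closed polygon, #ff8800→engrave S329 F4608: (108.588,81.925) → (108.726,40.741) → (167.959,72.785) → (221.530,106.288) → (5.825,49.800) → (170.521,78.956) → (108.588,81.925) (closed)

; LightBurn 1.7.01
; GRBL device profile, absolute coords
G21
G90
G0 X137.241 Y115.506
M3 S329
G1 X146.410 Y119.564 F4608
G1 X155.984 Y117.931 F4608
G1 X165.052 Y112.323 F4608
G1 X172.707 Y104.455 F4608
G1 X178.039 Y96.045 F4608
G1 X180.139 Y88.809 F4608
G1 X178.099 Y84.462 F4608
G1 X171.009 Y84.722 F4608
M5
G0 X154.141 Y137.396
M3 S329
G1 X197.599 Y129.607 F4608
G1 X212.584 Y88.076 F4608
G1 X184.109 Y54.334 F4608
G1 X140.651 Y62.123 F4608
G1 X125.666 Y103.654 F4608
G1 X154.141 Y137.396 F4608
M5
G0 X35.347 Y135.130
M3 S329
G1 X48.711 Y125.493 F4608
G1 X63.090 Y114.884 F4608
G1 X78.484 Y103.302 F4608
G1 X94.891 Y90.749 F4608
G1 X112.313 Y77.224 F4608
G1 X130.750 Y62.727 F4608
G1 X150.201 Y47.258 F4608
G1 X170.666 Y30.817 F4608
M5
G0 X108.588 Y81.925
M3 S329
G1 X108.726 Y40.741 F4608
G1 X167.959 Y72.785 F4608
G1 X221.530 Y106.288 F4608
G1 X5.825 Y49.800 F4608
G1 X170.521 Y78.956 F4608
G1 X108.588 Y81.925 F4608
M5
G0 X0.000 Y0.000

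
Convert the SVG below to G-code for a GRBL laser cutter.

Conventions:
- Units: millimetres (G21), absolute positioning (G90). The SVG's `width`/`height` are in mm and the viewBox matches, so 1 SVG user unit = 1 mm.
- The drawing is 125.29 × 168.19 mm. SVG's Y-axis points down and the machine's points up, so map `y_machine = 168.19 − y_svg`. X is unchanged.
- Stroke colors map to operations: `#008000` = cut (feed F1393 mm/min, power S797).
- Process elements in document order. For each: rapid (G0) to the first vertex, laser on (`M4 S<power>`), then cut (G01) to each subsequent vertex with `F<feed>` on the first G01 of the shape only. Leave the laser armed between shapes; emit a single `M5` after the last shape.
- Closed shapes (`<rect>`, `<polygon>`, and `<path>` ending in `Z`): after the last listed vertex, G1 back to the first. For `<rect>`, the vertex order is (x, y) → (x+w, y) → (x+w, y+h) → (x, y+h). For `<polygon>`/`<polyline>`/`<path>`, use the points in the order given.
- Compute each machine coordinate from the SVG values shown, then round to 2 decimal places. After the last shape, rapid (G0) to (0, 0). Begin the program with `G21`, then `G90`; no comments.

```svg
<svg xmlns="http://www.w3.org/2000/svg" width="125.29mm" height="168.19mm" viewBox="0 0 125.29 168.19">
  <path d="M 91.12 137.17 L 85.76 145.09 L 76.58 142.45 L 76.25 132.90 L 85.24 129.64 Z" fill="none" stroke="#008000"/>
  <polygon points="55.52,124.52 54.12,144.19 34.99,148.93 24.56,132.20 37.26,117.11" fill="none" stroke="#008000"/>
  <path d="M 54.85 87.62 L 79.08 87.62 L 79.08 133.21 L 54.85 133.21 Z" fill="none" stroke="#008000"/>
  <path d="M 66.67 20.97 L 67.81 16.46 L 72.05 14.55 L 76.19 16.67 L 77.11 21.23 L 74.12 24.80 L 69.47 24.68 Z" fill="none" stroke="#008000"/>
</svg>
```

G21
G90
G0 X91.12 Y31.02
M4 S797
G01 X85.76 Y23.10 F1393
G01 X76.58 Y25.74
G01 X76.25 Y35.29
G01 X85.24 Y38.55
G01 X91.12 Y31.02
G0 X55.52 Y43.67
M4 S797
G01 X54.12 Y24.00 F1393
G01 X34.99 Y19.26
G01 X24.56 Y35.99
G01 X37.26 Y51.08
G01 X55.52 Y43.67
G0 X54.85 Y80.57
M4 S797
G01 X79.08 Y80.57 F1393
G01 X79.08 Y34.98
G01 X54.85 Y34.98
G01 X54.85 Y80.57
G0 X66.67 Y147.22
M4 S797
G01 X67.81 Y151.73 F1393
G01 X72.05 Y153.64
G01 X76.19 Y151.52
G01 X77.11 Y146.96
G01 X74.12 Y143.39
G01 X69.47 Y143.51
G01 X66.67 Y147.22
M5
G0 X0.00 Y0.00

1 u = 1 mm; y_m = 168.19 − y.

[1] `<path>` regular polygon, #008000→cut S797 F1393: (91.12,31.02) → (85.76,23.10) → (76.58,25.74) → (76.25,35.29) → (85.24,38.55) → (91.12,31.02) (closed)

[2] `<polygon>` regular polygon, #008000→cut S797 F1393: (55.52,43.67) → (54.12,24.00) → (34.99,19.26) → (24.56,35.99) → (37.26,51.08) → (55.52,43.67) (closed)

[3] `<path>` rectangle, #008000→cut S797 F1393: (54.85,80.57) → (79.08,80.57) → (79.08,34.98) → (54.85,34.98) → (54.85,80.57) (closed)

[4] `<path>` regular polygon, #008000→cut S797 F1393: (66.67,147.22) → (67.81,151.73) → (72.05,153.64) → (76.19,151.52) → (77.11,146.96) → (74.12,143.39) → (69.47,143.51) → (66.67,147.22) (closed)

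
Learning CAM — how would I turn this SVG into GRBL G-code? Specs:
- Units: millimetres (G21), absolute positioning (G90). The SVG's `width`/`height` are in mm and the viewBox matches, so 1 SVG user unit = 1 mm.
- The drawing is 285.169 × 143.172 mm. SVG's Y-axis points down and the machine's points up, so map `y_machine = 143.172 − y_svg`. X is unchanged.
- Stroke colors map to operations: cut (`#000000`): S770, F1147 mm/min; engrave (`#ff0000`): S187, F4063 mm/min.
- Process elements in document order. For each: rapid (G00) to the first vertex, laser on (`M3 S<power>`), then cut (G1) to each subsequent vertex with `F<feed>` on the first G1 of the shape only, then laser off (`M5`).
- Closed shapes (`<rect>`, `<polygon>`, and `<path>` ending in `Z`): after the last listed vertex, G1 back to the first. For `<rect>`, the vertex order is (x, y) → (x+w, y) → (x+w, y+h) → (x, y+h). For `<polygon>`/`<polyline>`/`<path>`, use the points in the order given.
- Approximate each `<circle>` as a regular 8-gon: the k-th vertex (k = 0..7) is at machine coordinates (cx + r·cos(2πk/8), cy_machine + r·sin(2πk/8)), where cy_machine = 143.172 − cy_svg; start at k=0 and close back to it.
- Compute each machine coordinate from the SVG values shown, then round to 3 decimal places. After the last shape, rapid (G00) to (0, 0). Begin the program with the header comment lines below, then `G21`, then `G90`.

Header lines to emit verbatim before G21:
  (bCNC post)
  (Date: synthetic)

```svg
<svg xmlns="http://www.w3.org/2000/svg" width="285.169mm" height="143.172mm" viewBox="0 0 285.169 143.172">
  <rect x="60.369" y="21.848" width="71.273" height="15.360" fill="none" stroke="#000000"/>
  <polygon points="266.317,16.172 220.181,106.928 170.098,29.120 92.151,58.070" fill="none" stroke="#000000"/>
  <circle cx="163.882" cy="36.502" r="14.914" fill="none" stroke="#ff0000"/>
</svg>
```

(bCNC post)
(Date: synthetic)
G21
G90
G00 X60.369 Y121.324
M3 S770
G1 X131.642 Y121.324 F1147
G1 X131.642 Y105.964
G1 X60.369 Y105.964
G1 X60.369 Y121.324
M5
G00 X266.317 Y127.000
M3 S770
G1 X220.181 Y36.244 F1147
G1 X170.098 Y114.052
G1 X92.151 Y85.102
G1 X266.317 Y127.000
M5
G00 X178.796 Y106.670
M3 S187
G1 X174.428 Y117.216 F4063
G1 X163.882 Y121.584
G1 X153.336 Y117.216
G1 X148.968 Y106.670
G1 X153.336 Y96.124
G1 X163.882 Y91.756
G1 X174.428 Y96.124
G1 X178.796 Y106.670
M5
G00 X0.000 Y0.000

1 u = 1 mm; y_m = 143.172 − y.

[1] `<rect>` rectangle, #000000→cut S770 F1147: (60.369,121.324) → (131.642,121.324) → (131.642,105.964) → (60.369,105.964) → (60.369,121.324) (closed)

[2] `<polygon>` closed polygon, #000000→cut S770 F1147: (266.317,127.000) → (220.181,36.244) → (170.098,114.052) → (92.151,85.102) → (266.317,127.000) (closed)

[3] `<circle>` circle, #ff0000→engrave S187 F4063: (178.796,106.670) → (174.428,117.216) → (163.882,121.584) → (153.336,117.216) → (148.968,106.670) → (153.336,96.124) → (163.882,91.756) → (174.428,96.124) → (178.796,106.670) (closed)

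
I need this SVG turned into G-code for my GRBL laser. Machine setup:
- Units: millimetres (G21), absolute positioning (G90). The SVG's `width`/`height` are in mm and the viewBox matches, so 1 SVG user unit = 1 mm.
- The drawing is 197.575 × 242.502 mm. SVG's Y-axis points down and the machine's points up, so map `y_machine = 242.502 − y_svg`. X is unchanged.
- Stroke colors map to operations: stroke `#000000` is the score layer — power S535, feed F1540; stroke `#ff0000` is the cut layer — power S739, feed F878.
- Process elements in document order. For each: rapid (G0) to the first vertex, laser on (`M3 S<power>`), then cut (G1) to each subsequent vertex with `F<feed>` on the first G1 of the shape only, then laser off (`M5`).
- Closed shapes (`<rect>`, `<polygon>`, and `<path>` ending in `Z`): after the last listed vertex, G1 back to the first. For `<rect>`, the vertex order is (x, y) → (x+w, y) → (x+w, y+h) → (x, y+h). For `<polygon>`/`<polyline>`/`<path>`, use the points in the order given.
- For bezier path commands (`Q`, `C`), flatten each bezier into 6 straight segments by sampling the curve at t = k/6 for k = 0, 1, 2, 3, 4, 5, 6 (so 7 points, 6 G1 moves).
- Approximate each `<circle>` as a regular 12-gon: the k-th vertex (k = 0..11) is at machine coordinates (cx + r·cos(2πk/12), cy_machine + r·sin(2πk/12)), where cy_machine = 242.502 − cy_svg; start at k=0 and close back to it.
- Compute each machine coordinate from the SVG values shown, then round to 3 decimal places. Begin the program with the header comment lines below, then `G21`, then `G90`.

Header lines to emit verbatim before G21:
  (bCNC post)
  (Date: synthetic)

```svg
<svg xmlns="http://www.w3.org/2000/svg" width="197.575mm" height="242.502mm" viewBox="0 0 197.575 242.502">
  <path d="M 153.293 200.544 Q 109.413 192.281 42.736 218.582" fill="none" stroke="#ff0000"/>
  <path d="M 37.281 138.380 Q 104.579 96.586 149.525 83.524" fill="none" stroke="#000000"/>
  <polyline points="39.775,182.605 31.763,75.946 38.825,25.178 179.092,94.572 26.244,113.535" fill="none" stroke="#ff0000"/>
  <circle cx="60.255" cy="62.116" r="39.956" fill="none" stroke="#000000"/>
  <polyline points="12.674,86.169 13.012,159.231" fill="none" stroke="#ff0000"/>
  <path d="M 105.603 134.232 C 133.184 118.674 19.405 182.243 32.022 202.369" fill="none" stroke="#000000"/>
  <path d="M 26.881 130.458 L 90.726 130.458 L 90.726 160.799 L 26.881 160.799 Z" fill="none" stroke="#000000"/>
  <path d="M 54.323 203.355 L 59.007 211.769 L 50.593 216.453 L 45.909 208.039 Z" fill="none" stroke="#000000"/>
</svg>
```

(bCNC post)
(Date: synthetic)
G21
G90
G0 X153.293 Y41.958
M3 S739
G1 X138.033 Y43.752 F878
G1 X121.507 Y43.626
G1 X103.714 Y41.580
G1 X84.654 Y37.614
G1 X64.328 Y31.727
G1 X42.736 Y23.920
M5
G0 X37.281 Y104.122
M3 S535
G1 X59.093 Y117.255 F1540
G1 X79.663 Y128.792
G1 X98.991 Y138.733
G1 X117.077 Y147.078
G1 X133.922 Y153.826
G1 X149.525 Y158.978
M5
G0 X39.775 Y59.897
M3 S739
G1 X31.763 Y166.556 F878
G1 X38.825 Y217.324
G1 X179.092 Y147.930
G1 X26.244 Y128.967
M5
G0 X100.211 Y180.386
M3 S535
G1 X94.858 Y200.364 F1540
G1 X80.233 Y214.989
G1 X60.255 Y220.342
G1 X40.277 Y214.989
G1 X25.652 Y200.364
G1 X20.299 Y180.386
G1 X25.652 Y160.408
G1 X40.277 Y145.783
G1 X60.255 Y140.430
G1 X80.233 Y145.783
G1 X94.858 Y160.408
G1 X100.211 Y180.386
M5
G0 X12.674 Y156.333
M3 S739
G1 X13.012 Y83.271 F878
M5
G0 X105.603 Y108.270
M3 S535
G1 X108.853 Y110.023 F1540
G1 X95.981 Y101.992
G1 X74.424 Y87.583
G1 X51.620 Y70.200
G1 X35.007 Y53.249
G1 X32.022 Y40.133
M5
G0 X26.881 Y112.044
M3 S535
G1 X90.726 Y112.044 F1540
G1 X90.726 Y81.703
G1 X26.881 Y81.703
G1 X26.881 Y112.044
M5
G0 X54.323 Y39.147
M3 S535
G1 X59.007 Y30.733 F1540
G1 X50.593 Y26.049
G1 X45.909 Y34.463
G1 X54.323 Y39.147
M5

viewBox `0 0 197.575 242.502` with mm width/height → 1 unit = 1 mm. Flip: y_m = 242.502 − y_svg.

**Shape 1** — `<path>` quadratic bezier, stroke `#ff0000` → cut (S739, F878). Control points (SVG): P0=(153.293,200.544), P1=(109.413,192.281), P2=(42.736,218.582); sampled at t=k/6. Machine vertices: (153.293,41.958) → (138.033,43.752) → (121.507,43.626) → (103.714,41.580) → (84.654,37.614) → (64.328,31.727) → (42.736,23.920). Open path.

**Shape 2** — `<path>` quadratic bezier, stroke `#000000` → score (S535, F1540). Control points (SVG): P0=(37.281,138.380), P1=(104.579,96.586), P2=(149.525,83.524); sampled at t=k/6. Machine vertices: (37.281,104.122) → (59.093,117.255) → (79.663,128.792) → (98.991,138.733) → (117.077,147.078) → (133.922,153.826) → (149.525,158.978). Open path.

**Shape 3** — `<polyline>` open polyline, stroke `#ff0000` → cut (S739, F878). Machine vertices: (39.775,59.897) → (31.763,166.556) → (38.825,217.324) → (179.092,147.930) → (26.244,128.967). Open path.

**Shape 4** — `<circle>` circle, stroke `#000000` → score (S535, F1540). Machine vertices: (100.211,180.386) → (94.858,200.364) → (80.233,214.989) → (60.255,220.342) → (40.277,214.989) → (25.652,200.364) → (20.299,180.386) → (25.652,160.408) → (40.277,145.783) → (60.255,140.430) → (80.233,145.783) → (94.858,160.408) → (100.211,180.386). Closed: final G1 returns to the first vertex.

**Shape 5** — `<polyline>` line segment, stroke `#ff0000` → cut (S739, F878). Machine vertices: (12.674,156.333) → (13.012,83.271). Open path.

**Shape 6** — `<path>` cubic bezier, stroke `#000000` → score (S535, F1540). Control points (SVG): P0=(105.603,134.232), P1=(133.184,118.674), P2=(19.405,182.243), P3=(32.022,202.369); sampled at t=k/6. Machine vertices: (105.603,108.270) → (108.853,110.023) → (95.981,101.992) → (74.424,87.583) → (51.620,70.200) → (35.007,53.249) → (32.022,40.133). Open path.

**Shape 7** — `<path>` rectangle, stroke `#000000` → score (S535, F1540). Machine vertices: (26.881,112.044) → (90.726,112.044) → (90.726,81.703) → (26.881,81.703) → (26.881,112.044). Closed: final G1 returns to the first vertex.

**Shape 8** — `<path>` regular polygon, stroke `#000000` → score (S535, F1540). Machine vertices: (54.323,39.147) → (59.007,30.733) → (50.593,26.049) → (45.909,34.463) → (54.323,39.147). Closed: final G1 returns to the first vertex.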